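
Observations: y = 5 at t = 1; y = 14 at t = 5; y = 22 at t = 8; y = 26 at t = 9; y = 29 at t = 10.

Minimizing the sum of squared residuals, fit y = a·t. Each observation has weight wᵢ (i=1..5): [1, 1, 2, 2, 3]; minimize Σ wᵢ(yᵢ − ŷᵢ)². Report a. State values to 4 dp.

a = 2.8653

Sums needed: Σwᵢ·t·t = 616.
Right-hand side: Σwᵢ·t·y = 1765.
AᵀWA·[a]ᵀ = AᵀWy becomes [[616]]·[a]ᵀ = [1765]ᵀ.
a = 1765/616 = 2.86526.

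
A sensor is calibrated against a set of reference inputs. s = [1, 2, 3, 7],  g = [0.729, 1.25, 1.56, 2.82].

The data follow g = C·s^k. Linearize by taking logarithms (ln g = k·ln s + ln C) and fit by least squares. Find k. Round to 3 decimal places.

k = 0.688

Taking logs, ln g = k·ln s + ln C, so regress ln g on ln s.
Sums: Σln s = 3.7377, Σ(ln s)² = 5.4740, Σln g = 1.3885, Σln s·ln g = 2.6606.
Normal system: [[5.4740, 3.7377]; [3.7377, 4]]·[k, ln C]ᵀ = [2.6606, 1.3885]ᵀ.
Solving (det = 7.9257): k = 0.68798, ln C = -0.29574.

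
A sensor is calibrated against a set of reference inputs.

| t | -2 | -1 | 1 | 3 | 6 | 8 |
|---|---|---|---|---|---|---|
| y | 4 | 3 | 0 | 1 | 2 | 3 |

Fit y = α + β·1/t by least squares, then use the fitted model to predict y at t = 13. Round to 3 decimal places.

From the data, Σ1 = 6, Σ1/t = 1/8, Σ1/t·1/t = 1385/576.
And Σy = 13, Σ1/t·y = -95/24.
Eliminating β: (1385/576)·(row 1) − (1/8)·(row 2) gives (2767/192)·α = (1385/576)·13 − (1/8)·(-95/24) = 9145/288, so α = 18290/8301.
Then β = ((-95/24) − (1/8)·(18290/8301))/(1385/576) = -4872/2767.
At t = 13: ŷ = (18290/8301)·(1) + (-4872/2767)·(1/13) = 223154/107913.

ŷ = 2.068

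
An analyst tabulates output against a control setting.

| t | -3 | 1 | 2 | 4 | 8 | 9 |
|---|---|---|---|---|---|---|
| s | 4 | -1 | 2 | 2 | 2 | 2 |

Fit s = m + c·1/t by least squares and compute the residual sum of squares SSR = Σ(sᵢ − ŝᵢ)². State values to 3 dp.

With design matrix X, XᵀX = [[6, 119/72]; [119/72, 7525/5184]] and Xᵀs = [11, -13/36]ᵀ.
det = 6·(7525/5184) − (119/72)² = 30989/5184.
m = (11·(7525/5184) − (119/72)·(-13/36))/(30989/5184) = 12267/4427; c = (6·(-13/36) − (119/72)·11)/(30989/5184) = -105480/30989.
Residuals: 2927/30989, -11378/30989, 28849/30989, 2479/30989, -10706/30989, -12171/30989; SSR = 39988/30989.

SSR = 1.290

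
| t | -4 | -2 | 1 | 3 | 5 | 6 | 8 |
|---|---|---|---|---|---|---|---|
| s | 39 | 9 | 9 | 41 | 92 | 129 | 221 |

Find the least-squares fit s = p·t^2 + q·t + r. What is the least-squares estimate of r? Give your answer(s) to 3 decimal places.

Sums needed: Σt^2·t^2 = 6371, Σt^2·t = 809, Σt^2 = 155, Σt·t = 155, Σt = 17, Σ1 = 7.
For Xᵀs: Σt^2·s = 22126, Σt·s = 2960, Σs = 540.
Row-reducing yields p = 387817/128688, q = 390389/128688, r = 16329/5362.

r = 3.045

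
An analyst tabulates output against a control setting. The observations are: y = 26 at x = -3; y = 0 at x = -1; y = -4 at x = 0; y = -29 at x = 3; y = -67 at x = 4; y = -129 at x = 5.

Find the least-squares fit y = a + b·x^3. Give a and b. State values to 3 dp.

a = -1.992, b = -1.016

Compute the Gram sums: Σ1 = 6, Σx^3 = 188, Σx^3·x^3 = 21180.
And Σy = -203, Σx^3·y = -21898.
Normal equations: [[6, 188]; [188, 21180]]·[a, b]ᵀ = [-203, -21898]ᵀ.
Eliminating b: 21180·(row 1) − 188·(row 2) gives 91736·a = 21180·(-203) − 188·(-21898) = -182716, so a = -45679/22934.
Then b = ((-21898) − 188·(-45679/22934))/21180 = -11653/11467.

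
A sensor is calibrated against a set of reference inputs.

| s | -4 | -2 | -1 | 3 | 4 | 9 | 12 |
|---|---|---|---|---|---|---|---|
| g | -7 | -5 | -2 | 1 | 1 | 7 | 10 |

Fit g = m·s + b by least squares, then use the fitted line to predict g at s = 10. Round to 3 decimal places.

ĝ = 7.950

Entries of MᵀM: Σs·s = 271, Σs = 21, Σ1 = 7.
Moment sums: Σs·g = 230, Σg = 5.
Normal equations: [[271, 21]; [21, 7]]·[m, b]ᵀ = [230, 5]ᵀ.
Determinant 271·7 − 21² = 1456.
m = (230·7 − 21·5)/1456 = 215/208; b = (271·5 − 21·230)/1456 = -3475/1456.
At s = 10: ĝ = (215/208)·(10) + (-3475/1456)·(1) = 11575/1456.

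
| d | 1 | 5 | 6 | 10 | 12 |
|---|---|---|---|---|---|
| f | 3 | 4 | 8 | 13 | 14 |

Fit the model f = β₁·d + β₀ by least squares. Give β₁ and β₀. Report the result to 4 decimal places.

The normal system XᵀX·[β₁, β₀]ᵀ = Xᵀf is [[306, 34]; [34, 5]]·[β₁, β₀]ᵀ = [369, 42]ᵀ.
Δ = 306·5 − 34² = 374.
β₁ = (369·5 − 34·42)/374 = 417/374; β₀ = (306·42 − 34·369)/374 = 9/11.

β₁ = 1.1150, β₀ = 0.8182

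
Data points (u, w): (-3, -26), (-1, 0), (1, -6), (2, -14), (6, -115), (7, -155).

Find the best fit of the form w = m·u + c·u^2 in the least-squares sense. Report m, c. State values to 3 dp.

XᵀX·[m, c]ᵀ = Xᵀw reads: 100·m + 540·c = -1731;  540·m + 3796·c = -12031.
Determinant 100·3796 − 540² = 88000.
m = ((-1731)·3796 − 540·(-12031))/88000 = -9267/11000; c = (100·(-12031) − 540·(-1731))/88000 = -6709/2200.

m = -0.842, c = -3.050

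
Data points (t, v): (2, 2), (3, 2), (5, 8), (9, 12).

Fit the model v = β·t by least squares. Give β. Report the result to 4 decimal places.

From the data, Σt·t = 119.
Right-hand side: Σt·v = 158.
β = 158/119 = 1.32773.

β = 1.3277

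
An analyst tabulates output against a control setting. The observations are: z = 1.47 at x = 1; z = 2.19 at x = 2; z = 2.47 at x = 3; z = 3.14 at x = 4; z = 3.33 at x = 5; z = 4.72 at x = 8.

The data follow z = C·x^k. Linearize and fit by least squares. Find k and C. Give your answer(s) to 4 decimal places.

k = 0.5444, C = 1.4510

Taking logs, ln z = k·ln x + ln C, so regress ln z on ln x.
Σln x = 6.8669, Σ(ln x)² = 10.5236, Σln z = 5.9724, Σln x·ln z = 8.2860.
Equations: 10.5236·k + 6.8669·ln C = 8.2860;  6.8669·k + 6·ln C = 5.9724.
Δ = 10.5236·6 − (6.8669)² = 15.9867; k = (8.2860·6 − 6.8669·5.9724)/15.9867 = 0.54445, ln C = (10.5236·5.9724 − 6.8669·8.2860)/15.9867 = 0.37229, so C = exp(0.37229) = 1.45105.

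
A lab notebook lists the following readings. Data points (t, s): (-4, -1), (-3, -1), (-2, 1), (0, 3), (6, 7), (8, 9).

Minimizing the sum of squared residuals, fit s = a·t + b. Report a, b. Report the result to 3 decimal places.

a = 0.833, b = 2.306

Compute the Gram sums: Σt·t = 129, Σt = 5, Σ1 = 6.
And Σt·s = 119, Σs = 18.
So AᵀA·[a, b]ᵀ = Aᵀs: [[129, 5]; [5, 6]]·[a, b]ᵀ = [119, 18]ᵀ.
Δ = 129·6 − 5² = 749.
a = (119·6 − 5·18)/749 = 624/749; b = (129·18 − 5·119)/749 = 1727/749.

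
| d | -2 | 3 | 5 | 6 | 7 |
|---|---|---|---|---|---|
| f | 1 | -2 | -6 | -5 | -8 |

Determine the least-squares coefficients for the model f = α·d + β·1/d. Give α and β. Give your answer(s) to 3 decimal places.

α = -1.123, β = 2.836

With design matrix M, MᵀM = [[123, 5]; [5, 9907/22050]] and Mᵀf = [-124, -152/35]ᵀ.
Eliminating β: (9907/22050)·(row 1) − 5·(row 2) gives (222437/7350)·α = (9907/22050)·(-124) − 5·(-152/35) = -374834/11025, so α = -749668/667311.
Then β = ((-152/35) − 5·(-749668/667311))/(9907/22050) = 630840/222437.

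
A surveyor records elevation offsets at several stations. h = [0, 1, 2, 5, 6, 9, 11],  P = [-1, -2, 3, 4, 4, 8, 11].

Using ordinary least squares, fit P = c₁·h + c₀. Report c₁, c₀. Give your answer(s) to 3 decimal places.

c₁ = 1.068, c₀ = -1.331

From the data, Σh·h = 268, Σh = 34, Σ1 = 7.
For MᵀP: Σh·P = 241, ΣP = 27.
Normal equations: [[268, 34]; [34, 7]]·[c₁, c₀]ᵀ = [241, 27]ᵀ.
Determinant 268·7 − 34² = 720.
c₁ = (241·7 − 34·27)/720 = 769/720; c₀ = (268·27 − 34·241)/720 = -479/360.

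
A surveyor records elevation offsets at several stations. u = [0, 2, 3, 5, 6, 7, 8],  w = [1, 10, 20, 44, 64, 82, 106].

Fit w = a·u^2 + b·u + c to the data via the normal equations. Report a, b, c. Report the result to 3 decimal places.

With design matrix A, AᵀA = [[8515, 1231, 187]; [1231, 187, 31]; [187, 31, 7]] and Aᵀw = [14426, 2106, 327]ᵀ.
Inverting the 3×3 Gram matrix, [a, b, c]ᵀ = [5213/3696, 6665/3696, 277/264]ᵀ.

a = 1.410, b = 1.803, c = 1.049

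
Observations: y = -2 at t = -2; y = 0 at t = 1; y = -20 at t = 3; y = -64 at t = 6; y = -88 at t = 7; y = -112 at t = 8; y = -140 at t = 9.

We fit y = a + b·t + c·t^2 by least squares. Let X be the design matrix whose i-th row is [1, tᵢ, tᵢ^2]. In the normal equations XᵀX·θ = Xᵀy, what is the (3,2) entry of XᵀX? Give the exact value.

Row 3 ↔ basis t^2, column 2 ↔ basis t, so (XᵀX)_{3,2} = Σᵢ (t^2)·(t) = (4)·(-2) + (1)·(1) + (9)·(3) + (36)·(6) + (49)·(7) + (64)·(8) + (81)·(9) = 1820.

1820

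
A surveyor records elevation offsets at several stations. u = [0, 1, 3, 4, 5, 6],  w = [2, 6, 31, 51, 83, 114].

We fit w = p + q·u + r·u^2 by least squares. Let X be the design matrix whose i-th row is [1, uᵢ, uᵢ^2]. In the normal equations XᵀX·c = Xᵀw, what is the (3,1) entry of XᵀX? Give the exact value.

Row 3 ↔ basis u^2, column 1 ↔ basis 1, so (XᵀX)_{3,1} = Σᵢ u^2 = (0)·(1) + (1)·(1) + (9)·(1) + (16)·(1) + (25)·(1) + (36)·(1) = 87.

87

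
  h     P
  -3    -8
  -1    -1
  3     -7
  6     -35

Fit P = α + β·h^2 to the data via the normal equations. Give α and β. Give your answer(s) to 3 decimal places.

Sums needed: Σ1 = 4, Σh^2 = 55, Σh^2·h^2 = 1459.
Moment sums: ΣP = -51, Σh^2·P = -1396.
AᵀA·[α, β]ᵀ = AᵀP becomes [[4, 55]; [55, 1459]]·[α, β]ᵀ = [-51, -1396]ᵀ.
Eliminating β: 1459·(row 1) − 55·(row 2) gives 2811·α = 1459·(-51) − 55·(-1396) = 2371, so α = 2371/2811.
Then β = ((-1396) − 55·(2371/2811))/1459 = -2779/2811.

α = 0.843, β = -0.989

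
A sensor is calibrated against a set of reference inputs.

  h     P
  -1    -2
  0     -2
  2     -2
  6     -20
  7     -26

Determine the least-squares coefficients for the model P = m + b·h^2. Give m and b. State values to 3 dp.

m = -1.219, b = -0.510

Normal-equation sums: Σ1 = 5, Σh^2 = 90, Σh^2·h^2 = 3714.
Moment sums: ΣP = -52, Σh^2·P = -2004.
Normal equations: [[5, 90]; [90, 3714]]·[m, b]ᵀ = [-52, -2004]ᵀ.
Eliminating b: 3714·(row 1) − 90·(row 2) gives 10470·m = 3714·(-52) − 90·(-2004) = -12768, so m = -2128/1745.
Then b = ((-2004) − 90·(-2128/1745))/3714 = -178/349.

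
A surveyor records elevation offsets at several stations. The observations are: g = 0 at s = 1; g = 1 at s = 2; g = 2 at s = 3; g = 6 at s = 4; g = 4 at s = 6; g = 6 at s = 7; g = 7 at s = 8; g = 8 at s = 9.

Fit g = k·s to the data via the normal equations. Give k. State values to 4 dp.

k = 0.8692

Normal-equation sums: Σs·s = 260.
For Aᵀg: Σs·g = 226.
AᵀA·[k]ᵀ = Aᵀg becomes [[260]]·[k]ᵀ = [226]ᵀ.
k = 226/260 = 0.869231.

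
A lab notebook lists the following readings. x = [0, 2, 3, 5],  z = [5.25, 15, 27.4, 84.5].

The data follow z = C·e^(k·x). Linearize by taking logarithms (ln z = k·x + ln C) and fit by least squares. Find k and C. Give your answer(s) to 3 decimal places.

Let Y = ln z. Fitting Y = k·x + ln C by least squares:
Σx = 10.0000, Σ(x)² = 38.0000, Σln z = 12.1136, Σx·ln z = 37.5315.
Equations: 38.0000·k + 10.0000·ln C = 37.5315;  10.0000·k + 4·ln C = 12.1136.
Δ = 38.0000·4 − (10.0000)² = 52.0000; k = (37.5315·4 − 10.0000·12.1136)/52.0000 = 0.55750, ln C = (38.0000·12.1136 − 10.0000·37.5315)/52.0000 = 1.63463, so C = exp(1.63463) = 5.12757.

k = 0.558, C = 5.128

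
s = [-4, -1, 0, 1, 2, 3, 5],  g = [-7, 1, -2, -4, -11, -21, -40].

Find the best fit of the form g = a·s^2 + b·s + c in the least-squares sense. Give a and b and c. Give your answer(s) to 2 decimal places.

a = -1.02, b = -2.77, c = -1.46

From the data, Σs^2·s^2 = 980, Σs^2·s = 96, Σs^2 = 56, Σs·s = 56, Σs = 6, Σ1 = 7.
And Σs^2·g = -1348, Σs·g = -262, Σg = -84.
XᵀX·[a, b, c]ᵀ = Xᵀg becomes [[980, 96, 56]; [96, 56, 6]; [56, 6, 7]]·[a, b, c]ᵀ = [-1348, -262, -84]ᵀ.
Row-reducing yields a = -11051/10829, b = -8579/3094, c = -15803/10829.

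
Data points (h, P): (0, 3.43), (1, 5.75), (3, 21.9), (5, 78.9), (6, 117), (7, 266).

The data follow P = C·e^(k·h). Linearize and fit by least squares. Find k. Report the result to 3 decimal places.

Let Y = ln P. Fitting Y = k·h + ln C by least squares:
XᵀX = [[120.0000, 22.0000]; [22.0000, 6]], rhs = [100.5071, 20.7821]ᵀ  (here Σh = 22.0000, Σ(h)² = 120.0000, Σln P = 20.7821, Σh·ln P = 100.5071).
Slope k = (n·Σh·ln P − Σh·Σln P)/(n·Σ(h)² − (Σh)²) = (6·100.5071 − 22.0000·20.7821)/236.0000 = 0.61795; ln C = (Σln P − k·Σh)/n = 1.19786.

k = 0.618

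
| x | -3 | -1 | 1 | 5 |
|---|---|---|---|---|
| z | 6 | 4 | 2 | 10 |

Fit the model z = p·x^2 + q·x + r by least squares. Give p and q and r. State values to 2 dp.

Sums needed: Σx^2·x^2 = 708, Σx^2·x = 98, Σx^2 = 36, Σx·x = 36, Σx = 2, Σ1 = 4.
Moment sums: Σx^2·z = 310, Σx·z = 30, Σz = 22.
MᵀM·[p, q, r]ᵀ = Mᵀz becomes [[708, 98, 36]; [98, 36, 2]; [36, 2, 4]]·[p, q, r]ᵀ = [310, 30, 22]ᵀ.
Row-reducing yields p = 15/44, q = -13/55, r = 51/20.

p = 0.34, q = -0.24, r = 2.55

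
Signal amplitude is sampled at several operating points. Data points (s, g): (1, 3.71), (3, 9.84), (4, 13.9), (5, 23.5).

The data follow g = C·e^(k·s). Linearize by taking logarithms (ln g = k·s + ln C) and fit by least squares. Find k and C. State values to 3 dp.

k = 0.455, C = 2.385

Let Y = ln g. Fitting Y = k·s + ln C by least squares:
AᵀA = [[51.0000, 13.0000]; [13.0000, 4]], rhs = [34.4830, 9.3864]ᵀ  (here Σs = 13.0000, Σ(s)² = 51.0000, Σln g = 9.3864, Σs·ln g = 34.4830).
Δ = 51.0000·4 − (13.0000)² = 35.0000; k = (34.4830·4 − 13.0000·9.3864)/35.0000 = 0.45454, ln C = (51.0000·9.3864 − 13.0000·34.4830)/35.0000 = 0.86934, so C = exp(0.86934) = 2.38533.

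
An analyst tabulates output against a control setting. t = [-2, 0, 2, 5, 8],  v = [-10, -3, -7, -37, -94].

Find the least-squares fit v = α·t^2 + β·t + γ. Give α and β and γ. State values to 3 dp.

With design matrix X, XᵀX = [[4753, 637, 97]; [637, 97, 13]; [97, 13, 5]] and Xᵀv = [-7009, -931, -151]ᵀ.
Inverting the 3×3 Gram matrix, [α, β, γ]ᵀ = [-10553/6956, 135/188, -195/74]ᵀ.

α = -1.517, β = 0.718, γ = -2.635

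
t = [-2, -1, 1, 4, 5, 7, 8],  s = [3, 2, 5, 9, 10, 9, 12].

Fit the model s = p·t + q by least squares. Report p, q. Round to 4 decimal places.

p = 0.9340, q = 4.2075

From the data, Σt·t = 160, Σt = 22, Σ1 = 7.
For Aᵀs: Σt·s = 242, Σs = 50.
AᵀA·[p, q]ᵀ = Aᵀs becomes [[160, 22]; [22, 7]]·[p, q]ᵀ = [242, 50]ᵀ.
det = 160·7 − 22² = 636.
p = (242·7 − 22·50)/636 = 99/106; q = (160·50 − 22·242)/636 = 223/53.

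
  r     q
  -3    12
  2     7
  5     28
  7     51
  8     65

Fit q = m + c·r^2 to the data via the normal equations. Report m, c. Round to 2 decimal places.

m = 3.38, c = 0.97

Forming AᵀA = [[5, 151]; [151, 7219]] and Aᵀq = [163, 7495]ᵀ gives AᵀA·[m, c]ᵀ = Aᵀq.
Eliminating c: 7219·(row 1) − 151·(row 2) gives 13294·m = 7219·163 − 151·7495 = 44952, so m = 22476/6647.
Then c = (7495 − 151·(22476/6647))/7219 = 6431/6647.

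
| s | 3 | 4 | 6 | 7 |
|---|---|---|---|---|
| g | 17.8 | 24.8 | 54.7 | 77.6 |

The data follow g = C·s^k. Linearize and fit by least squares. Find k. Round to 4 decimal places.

k = 1.7583

With ln gᵢ as the transformed response and ln sᵢ as the regressor:
Σln s = 6.2226, Σ(ln s)² = 10.1257, Σln g = 14.4435, Σln s·ln g = 23.2524.
Equations: 10.1257·k + 6.2226·ln C = 23.2524;  6.2226·k + 4·ln C = 14.4435.
Solving (det = 1.7825): k = 1.75831, ln C = 0.87556.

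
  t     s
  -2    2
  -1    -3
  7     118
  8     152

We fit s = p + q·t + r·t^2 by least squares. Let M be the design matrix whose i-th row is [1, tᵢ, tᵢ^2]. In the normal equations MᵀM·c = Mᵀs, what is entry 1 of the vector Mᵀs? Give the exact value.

Entry 1 ↔ basis 1, so (Mᵀs)_{1} = Σᵢ sᵢ = (1)·(2) + (1)·(-3) + (1)·(118) + (1)·(152) = 269.

269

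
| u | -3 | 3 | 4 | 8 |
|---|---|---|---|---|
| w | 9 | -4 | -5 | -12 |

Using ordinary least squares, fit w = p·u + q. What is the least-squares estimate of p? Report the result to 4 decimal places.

XᵀX·[p, q]ᵀ = Xᵀw reads: 98·p + 12·q = -155;  12·p + 4·q = -12.
Determinant 98·4 − 12² = 248.
p = ((-155)·4 − 12·(-12))/248 = -119/62; q = (98·(-12) − 12·(-155))/248 = 171/62.

p = -1.9194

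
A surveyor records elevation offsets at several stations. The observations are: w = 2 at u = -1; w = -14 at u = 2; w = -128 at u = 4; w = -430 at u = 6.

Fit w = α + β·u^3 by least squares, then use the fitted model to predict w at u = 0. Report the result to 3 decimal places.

Normal-equation sums: Σ1 = 4, Σu^3 = 287, Σu^3·u^3 = 50817.
Right-hand side: Σw = -570, Σu^3·w = -101186.
So XᵀX·[α, β]ᵀ = Xᵀw: [[4, 287]; [287, 50817]]·[α, β]ᵀ = [-570, -101186]ᵀ.
det = 4·50817 − 287² = 120899.
α = ((-570)·50817 − 287·(-101186))/120899 = 74692/120899; β = (4·(-101186) − 287·(-570))/120899 = -241154/120899.
At u = 0: ŵ = (74692/120899)·(1) + (-241154/120899)·(0) = 74692/120899.

ŵ = 0.618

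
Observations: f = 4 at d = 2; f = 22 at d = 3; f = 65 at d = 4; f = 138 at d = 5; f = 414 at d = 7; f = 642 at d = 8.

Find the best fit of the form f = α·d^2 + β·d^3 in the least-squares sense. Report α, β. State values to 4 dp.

Forming MᵀM = [[7475, 53999]; [53999, 400307]] and Mᵀf = [66078, 492742]ᵀ gives MᵀM·[α, β]ᵀ = Mᵀf.
Eliminating β: 400307·(row 1) − 53999·(row 2) gives 76402824·α = 400307·66078 − 53999·492742 = -156089312, so α = -19511164/9550353.
Then β = (492742 − 53999·(-19511164/9550353))/400307 = 14387566/9550353.

α = -2.0430, β = 1.5065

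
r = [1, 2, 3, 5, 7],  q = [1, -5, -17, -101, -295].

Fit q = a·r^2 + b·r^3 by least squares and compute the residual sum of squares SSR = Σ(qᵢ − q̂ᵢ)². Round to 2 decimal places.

Sums needed: Σr^2·r^2 = 3124, Σr^2·r^3 = 20208, Σr^3·r^3 = 134068.
Right-hand side: Σr^2·q = -17152, Σr^3·q = -114308.
Determinant 3124·134068 − 20208² = 10465168.
a = ((-17152)·134068 − 20208·(-114308))/10465168 = 650108/654073; b = (3124·(-114308) − 20208·(-17152))/10465168 = -655661/654073.
Residuals: 659626/654073, -625509/654073, 2434/2173, -356448/654073, 12128/93439; SSR = 2289321/654073.

SSR = 3.50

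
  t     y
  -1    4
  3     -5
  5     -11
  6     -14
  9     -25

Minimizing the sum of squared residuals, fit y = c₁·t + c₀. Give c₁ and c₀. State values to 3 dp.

c₁ = -2.873, c₀ = 2.442

Normal-equation sums: Σt·t = 152, Σt = 22, Σ1 = 5.
Moment sums: Σt·y = -383, Σy = -51.
Eliminating c₀: 5·(row 1) − 22·(row 2) gives 276·c₁ = 5·(-383) − 22·(-51) = -793, so c₁ = -793/276.
Then c₀ = ((-51) − 22·(-793/276))/5 = 337/138.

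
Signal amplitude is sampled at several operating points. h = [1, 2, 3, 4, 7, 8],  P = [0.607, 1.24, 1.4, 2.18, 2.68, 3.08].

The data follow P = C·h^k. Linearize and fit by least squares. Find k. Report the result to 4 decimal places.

k = 0.7566

Linearized form: ln P = k·ln h + ln C. From the 6 transformed points,
XᵀX = [[11.7199, 7.2034]; [7.2034, 6]], rhs = [5.8567, 2.9424]ᵀ  (here Σln h = 7.2034, Σ(ln h)² = 11.7199, Σln P = 2.9424, Σln h·ln P = 5.8567).
Δ = 11.7199·6 − (7.2034)² = 18.4301; k = (5.8567·6 − 7.2034·2.9424)/18.4301 = 0.75662, ln C = (11.7199·2.9424 − 7.2034·5.8567)/18.4301 = -0.41796.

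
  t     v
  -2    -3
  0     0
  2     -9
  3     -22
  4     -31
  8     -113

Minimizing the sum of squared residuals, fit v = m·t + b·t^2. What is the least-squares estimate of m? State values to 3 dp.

The normal equations are: 97·m + 603·b = -1106;  603·m + 4465·b = -7974.
Δ = 97·4465 − 603² = 69496.
m = ((-1106)·4465 − 603·(-7974))/69496 = -16246/8687; b = (97·(-7974) − 603·(-1106))/69496 = -13320/8687.

m = -1.870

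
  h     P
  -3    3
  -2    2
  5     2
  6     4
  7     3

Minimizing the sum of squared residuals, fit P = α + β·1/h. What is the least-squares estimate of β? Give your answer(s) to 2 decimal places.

β = 0.94

Entries of AᵀA: Σ1 = 5, Σ1/h = -34/105, Σ1/h·1/h = 9907/22050.
Right-hand side: ΣP = 14, Σ1/h·P = -53/105.
AᵀA·[α, β]ᵀ = AᵀP becomes [[5, -34/105]; [-34/105, 9907/22050]]·[α, β]ᵀ = [14, -53/105]ᵀ.
Determinant 5·(9907/22050) − (-34/105)² = 5247/2450.
α = (14·(9907/22050) − (-34/105)·(-53/105))/(5247/2450) = 135094/47223; β = (5·(-53/105) − (-34/105)·14)/(5247/2450) = 14770/15741.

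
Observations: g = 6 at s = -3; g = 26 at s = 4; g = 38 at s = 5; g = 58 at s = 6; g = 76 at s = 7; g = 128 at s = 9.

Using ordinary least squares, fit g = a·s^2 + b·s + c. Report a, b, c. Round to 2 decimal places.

a = 1.49, b = 1.18, c = -3.76

Compute the Gram sums: Σs^2·s^2 = 11220, Σs^2·s = 1450, Σs^2 = 216, Σs·s = 216, Σs = 28, Σ1 = 6.
Moment sums: Σs^2·g = 17600, Σs·g = 2308, Σg = 332.
MᵀM·[a, b, c]ᵀ = Mᵀg becomes [[11220, 1450, 216]; [1450, 216, 28]; [216, 28, 6]]·[a, b, c]ᵀ = [17600, 2308, 332]ᵀ.
Inverting the 3×3 Gram matrix, [a, b, c]ᵀ = [36658/24631, 29108/24631, -92610/24631]ᵀ.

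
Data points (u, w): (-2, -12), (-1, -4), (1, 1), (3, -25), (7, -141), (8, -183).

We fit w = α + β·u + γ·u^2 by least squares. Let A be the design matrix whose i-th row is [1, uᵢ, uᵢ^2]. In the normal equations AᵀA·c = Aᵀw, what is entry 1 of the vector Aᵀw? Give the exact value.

-364

Entry 1 ↔ basis 1, so (Aᵀw)_{1} = Σᵢ wᵢ = (1)·(-12) + (1)·(-4) + (1)·(1) + (1)·(-25) + (1)·(-141) + (1)·(-183) = -364.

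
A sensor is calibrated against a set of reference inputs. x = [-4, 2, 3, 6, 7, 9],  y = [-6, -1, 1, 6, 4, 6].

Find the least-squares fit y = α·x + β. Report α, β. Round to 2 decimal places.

α = 0.98, β = -2.09

The normal equations are: 195·α + 23·β = 143;  23·α + 6·β = 10.
Eliminating β: 6·(row 1) − 23·(row 2) gives 641·α = 6·143 − 23·10 = 628, so α = 628/641.
Then β = (10 − 23·(628/641))/6 = -1339/641.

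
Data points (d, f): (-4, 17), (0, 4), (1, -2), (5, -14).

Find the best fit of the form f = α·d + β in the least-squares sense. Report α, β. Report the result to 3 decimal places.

α = -3.476, β = 2.988

With design matrix M, MᵀM = [[42, 2]; [2, 4]] and Mᵀf = [-140, 5]ᵀ.
Determinant 42·4 − 2² = 164.
α = ((-140)·4 − 2·5)/164 = -285/82; β = (42·5 − 2·(-140))/164 = 245/82.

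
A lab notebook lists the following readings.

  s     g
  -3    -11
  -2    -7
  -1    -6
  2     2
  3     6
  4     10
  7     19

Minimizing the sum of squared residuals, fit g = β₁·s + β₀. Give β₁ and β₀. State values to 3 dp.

The normal equations are: 92·β₁ + 10·β₀ = 248;  10·β₁ + 7·β₀ = 13.
Eliminating β₀: 7·(row 1) − 10·(row 2) gives 544·β₁ = 7·248 − 10·13 = 1606, so β₁ = 803/272.
Then β₀ = (13 − 10·(803/272))/7 = -321/136.

β₁ = 2.952, β₀ = -2.360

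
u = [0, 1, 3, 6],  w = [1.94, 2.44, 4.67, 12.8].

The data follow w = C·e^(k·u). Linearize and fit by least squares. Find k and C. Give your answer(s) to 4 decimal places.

k = 0.3190, C = 1.8475

Let Y = ln w. Fitting Y = k·u + ln C by least squares:
AᵀA = [[46.0000, 10.0000]; [10.0000, 4]], rhs = [20.8121, 5.6453]ᵀ  (here Σu = 10.0000, Σ(u)² = 46.0000, Σln w = 5.6453, Σu·ln w = 20.8121).
Δ = 46.0000·4 − (10.0000)² = 84.0000; k = (20.8121·4 − 10.0000·5.6453)/84.0000 = 0.31900, ln C = (46.0000·5.6453 − 10.0000·20.8121)/84.0000 = 0.61383, so C = exp(0.61383) = 1.84750.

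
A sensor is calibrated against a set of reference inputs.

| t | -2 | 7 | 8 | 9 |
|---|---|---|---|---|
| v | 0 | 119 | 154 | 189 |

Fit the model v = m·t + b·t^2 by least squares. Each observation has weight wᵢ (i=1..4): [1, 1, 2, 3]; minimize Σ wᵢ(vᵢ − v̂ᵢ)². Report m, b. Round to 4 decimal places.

m = 3.7828, b = 1.9166

Forming MᵀWM = [[424, 3546]; [3546, 30292]] and MᵀWv = [8400, 71470]ᵀ gives MᵀWM·[m, b]ᵀ = MᵀWv.
Determinant 424·30292 − 3546² = 269692.
m = (8400·30292 − 3546·71470)/269692 = 255045/67423; b = (424·71470 − 3546·8400)/269692 = 129220/67423.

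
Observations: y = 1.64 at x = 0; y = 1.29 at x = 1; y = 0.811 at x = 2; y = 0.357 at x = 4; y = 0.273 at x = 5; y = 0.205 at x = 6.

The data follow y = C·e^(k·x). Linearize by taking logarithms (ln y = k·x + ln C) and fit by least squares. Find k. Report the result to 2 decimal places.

k = -0.36

Taking logs, ln y = k·x + ln C, so regress ln y on x.
Σx = 18.0000, Σ(x)² = 82.0000, Σln y = -3.3732, Σx·ln y = -20.2843.
Equations: 82.0000·k + 18.0000·ln C = -20.2843;  18.0000·k + 6·ln C = -3.3732.
Solving (det = 168.0000): k = -0.36303, ln C = 0.52688.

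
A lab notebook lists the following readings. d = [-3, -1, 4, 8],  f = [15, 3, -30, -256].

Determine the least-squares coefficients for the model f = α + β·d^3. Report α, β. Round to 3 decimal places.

α = 2.026, β = -0.504

Sums needed: Σ1 = 4, Σd^3 = 548, Σd^3·d^3 = 266970.
And Σf = -268, Σd^3·f = -133400.
So AᵀA·[α, β]ᵀ = Aᵀf: [[4, 548]; [548, 266970]]·[α, β]ᵀ = [-268, -133400]ᵀ.
Determinant 4·266970 − 548² = 767576.
α = ((-268)·266970 − 548·(-133400))/767576 = 194405/95947; β = (4·(-133400) − 548·(-268))/767576 = -48342/95947.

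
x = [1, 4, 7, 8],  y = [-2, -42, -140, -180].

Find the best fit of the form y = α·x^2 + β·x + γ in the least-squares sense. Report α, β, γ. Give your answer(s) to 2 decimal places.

α = -2.97, β = 1.06, γ = 0.21

MᵀM·[α, β, γ]ᵀ = Mᵀy reads: 6754·α + 920·β + 130·γ = -19054;  920·α + 130·β + 20·γ = -2590;  130·α + 20·β + 4·γ = -364.
(Σx^2·x^2 = 6754, Σx^2·x = 920, Σx^2 = 130, Σx·x = 130, Σx = 20, Σ1 = 4, Σx^2·y = -19054, Σx·y = -2590, Σy = -364.)
Row-reducing yields α = -98/33, β = 35/33, γ = 7/33.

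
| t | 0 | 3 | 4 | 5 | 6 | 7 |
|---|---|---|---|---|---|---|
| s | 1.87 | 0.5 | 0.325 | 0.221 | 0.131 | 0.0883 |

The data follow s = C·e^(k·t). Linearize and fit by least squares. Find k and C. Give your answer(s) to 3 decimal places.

Taking logs, ln s = k·t + ln C, so regress ln s on t.
Σt = 25.0000, Σ(t)² = 135.0000, Σln s = -7.1603, Σt·ln s = -43.3076.
Normal system: [[135.0000, 25.0000]; [25.0000, 6]]·[k, ln C]ᵀ = [-43.3076, -7.1603]ᵀ.
Slope k = (n·Σt·ln s − Σt·Σln s)/(n·Σ(t)² − (Σt)²) = (6·-43.3076 − 25.0000·-7.1603)/185.0000 = -0.43696; ln C = (Σln s − k·Σt)/n = 0.62729, so C = exp(0.62729) = 1.87253.

k = -0.437, C = 1.873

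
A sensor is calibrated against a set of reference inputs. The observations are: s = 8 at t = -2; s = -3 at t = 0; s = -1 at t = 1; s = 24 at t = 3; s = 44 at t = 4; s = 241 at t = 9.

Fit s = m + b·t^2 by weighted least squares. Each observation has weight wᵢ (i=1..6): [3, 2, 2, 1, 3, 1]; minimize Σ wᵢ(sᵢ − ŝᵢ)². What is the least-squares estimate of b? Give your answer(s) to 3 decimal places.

b = 3.019

The normal equations are: 12·m + 152·b = 413;  152·m + 7460·b = 21943.
(Σwᵢ·1 = 12, Σwᵢ·t^2 = 152, Σwᵢ·t^2·t^2 = 7460, Σwᵢ·s = 413, Σwᵢ·t^2·s = 21943.)
det = 12·7460 − 152² = 66416.
m = (413·7460 − 152·21943)/66416 = -63589/16604; b = (12·21943 − 152·413)/66416 = 50135/16604.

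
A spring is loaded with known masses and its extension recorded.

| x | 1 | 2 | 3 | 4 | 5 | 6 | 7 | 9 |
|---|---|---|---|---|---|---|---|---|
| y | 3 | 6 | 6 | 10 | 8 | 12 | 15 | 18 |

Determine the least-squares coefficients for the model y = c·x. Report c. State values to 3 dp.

c = 2.045

With design matrix A, AᵀA = [[221]] and Aᵀy = [452]ᵀ.
Hence c = 452 / 221 ≈ 2.04525.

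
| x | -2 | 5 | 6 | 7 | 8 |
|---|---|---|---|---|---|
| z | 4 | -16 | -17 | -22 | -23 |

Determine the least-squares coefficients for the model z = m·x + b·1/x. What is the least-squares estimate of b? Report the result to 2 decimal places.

b = 3.66

Setting ∂/∂m … = 0 gives: 178·m + 5·b = -528;  5·m + (249649/705600)·b = -11803/840.
det = 178·(249649/705600) − 5² = 13398761/352800.
m = ((-528)·(249649/705600) − 5·(-11803/840))/(13398761/352800) = -41121036/13398761; b = (178·(-11803/840) − 5·(-528))/(13398761/352800) = 48999720/13398761.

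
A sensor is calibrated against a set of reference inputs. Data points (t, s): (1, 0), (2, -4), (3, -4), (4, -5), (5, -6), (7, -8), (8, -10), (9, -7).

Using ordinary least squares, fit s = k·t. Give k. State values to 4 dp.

k = -1.0803

Sums needed: Σt·t = 249.
Moment sums: Σt·s = -269.
So XᵀX·[k]ᵀ = Xᵀs: [[249]]·[k]ᵀ = [-269]ᵀ.
k = (-269)/249 = -1.08032.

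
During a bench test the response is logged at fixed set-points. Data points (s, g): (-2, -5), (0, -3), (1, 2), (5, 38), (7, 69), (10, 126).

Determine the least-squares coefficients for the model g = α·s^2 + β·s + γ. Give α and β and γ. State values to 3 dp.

α = 0.944, β = 3.437, γ = -2.363

Setting ∂/∂α … = 0 gives: 13043·α + 1461·β + 179·γ = 16913;  1461·α + 179·β + 21·γ = 1945;  179·α + 21·β + 6·γ = 227.
Solving the 3×3 system (Gaussian elimination) gives α = 329297/348776, β = 1198753/348776, γ = -103038/43597.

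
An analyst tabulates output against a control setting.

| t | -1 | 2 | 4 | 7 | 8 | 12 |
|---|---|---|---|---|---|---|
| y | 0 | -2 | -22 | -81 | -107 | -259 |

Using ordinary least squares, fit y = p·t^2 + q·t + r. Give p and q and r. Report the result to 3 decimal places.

p = -1.961, q = 1.729, r = 3.122

Entries of AᵀA: Σt^2·t^2 = 27506, Σt^2·t = 2654, Σt^2 = 278, Σt·t = 278, Σt = 32, Σ1 = 6.
Moment sums: Σt^2·y = -48473, Σt·y = -4623, Σy = -471.
So AᵀA·[p, q, r]ᵀ = Aᵀy: [[27506, 2654, 278]; [2654, 278, 32]; [278, 32, 6]]·[p, q, r]ᵀ = [-48473, -4623, -471]ᵀ.
Solving the 3×3 system (Gaussian elimination) gives p = -83089/42378, q = 5234/3027, r = 22052/7063.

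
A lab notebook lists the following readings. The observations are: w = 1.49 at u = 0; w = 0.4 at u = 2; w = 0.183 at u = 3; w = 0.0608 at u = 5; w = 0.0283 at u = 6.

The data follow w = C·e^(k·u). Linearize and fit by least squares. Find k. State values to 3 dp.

Linearized form: ln w = k·u + ln C. From the 5 transformed points,
AᵀA = [[74.0000, 16.0000]; [16.0000, 5]], rhs = [-42.3176, -8.5808]ᵀ  (here Σu = 16.0000, Σ(u)² = 74.0000, Σln w = -8.5808, Σu·ln w = -42.3176).
Slope k = (n·Σu·ln w − Σu·Σln w)/(n·Σ(u)² − (Σu)²) = (5·-42.3176 − 16.0000·-8.5808)/114.0000 = -0.65171; ln C = (Σln w − k·Σu)/n = 0.36929.

k = -0.652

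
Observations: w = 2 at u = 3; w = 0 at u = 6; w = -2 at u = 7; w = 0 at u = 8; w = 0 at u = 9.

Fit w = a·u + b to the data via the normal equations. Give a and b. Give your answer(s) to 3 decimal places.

Compute the Gram sums: Σu·u = 239, Σu = 33, Σ1 = 5.
And Σu·w = -8, Σw = 0.
Determinant 239·5 − 33² = 106.
a = ((-8)·5 − 33·0)/106 = -20/53; b = (239·0 − 33·(-8))/106 = 132/53.

a = -0.377, b = 2.491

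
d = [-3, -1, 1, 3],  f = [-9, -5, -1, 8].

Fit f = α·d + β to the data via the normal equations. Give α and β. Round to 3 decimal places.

Compute the Gram sums: Σd·d = 20, Σd = 0, Σ1 = 4.
Right-hand side: Σd·f = 55, Σf = -7.
XᵀX·[α, β]ᵀ = Xᵀf becomes [[20, 0]; [0, 4]]·[α, β]ᵀ = [55, -7]ᵀ.
Δ = 20·4 − 0² = 80.
α = (55·4 − 0·(-7))/80 = 11/4; β = (20·(-7) − 0·55)/80 = -7/4.

α = 2.750, β = -1.750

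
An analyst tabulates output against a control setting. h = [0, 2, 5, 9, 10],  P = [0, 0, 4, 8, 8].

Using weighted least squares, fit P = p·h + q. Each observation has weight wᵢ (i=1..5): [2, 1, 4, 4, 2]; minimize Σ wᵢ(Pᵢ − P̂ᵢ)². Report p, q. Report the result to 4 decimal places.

p = 0.9000, q = -0.4769

The normal equations are: 628·p + 78·q = 528;  78·p + 13·q = 64.
(Σwᵢ·h·h = 628, Σwᵢ·h = 78, Σwᵢ·1 = 13, Σwᵢ·h·P = 528, Σwᵢ·P = 64.)
Eliminating q: 13·(row 1) − 78·(row 2) gives 2080·p = 13·528 − 78·64 = 1872, so p = 9/10.
Then q = (64 − 78·(9/10))/13 = -31/65.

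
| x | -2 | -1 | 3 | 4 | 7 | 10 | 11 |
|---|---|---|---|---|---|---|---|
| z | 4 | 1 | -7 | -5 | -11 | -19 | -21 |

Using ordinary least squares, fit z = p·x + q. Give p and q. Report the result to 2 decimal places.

p = -1.84, q = 0.13

The normal system MᵀM·[p, q]ᵀ = Mᵀz is [[300, 32]; [32, 7]]·[p, q]ᵀ = [-548, -58]ᵀ.
Δ = 300·7 − 32² = 1076.
p = ((-548)·7 − 32·(-58))/1076 = -495/269; q = (300·(-58) − 32·(-548))/1076 = 34/269.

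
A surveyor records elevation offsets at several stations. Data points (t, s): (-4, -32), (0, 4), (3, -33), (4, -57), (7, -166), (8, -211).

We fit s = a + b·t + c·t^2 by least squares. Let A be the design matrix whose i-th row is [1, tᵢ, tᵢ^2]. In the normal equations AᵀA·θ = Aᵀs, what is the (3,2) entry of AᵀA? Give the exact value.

Row 3 ↔ basis t^2, column 2 ↔ basis t, so (AᵀA)_{3,2} = Σᵢ (t^2)·(t) = (16)·(-4) + (0)·(0) + (9)·(3) + (16)·(4) + (49)·(7) + (64)·(8) = 882.

882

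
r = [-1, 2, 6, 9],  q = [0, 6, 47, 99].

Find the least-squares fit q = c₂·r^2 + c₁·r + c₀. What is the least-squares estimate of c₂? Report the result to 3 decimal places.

c₂ = 1.095

With design matrix X, XᵀX = [[7874, 952, 122]; [952, 122, 16]; [122, 16, 4]] and Xᵀq = [9735, 1185, 152]ᵀ.
Inverting the 3×3 Gram matrix, [c₂, c₁, c₀]ᵀ = [23/21, 1445/1218, -61/406]ᵀ.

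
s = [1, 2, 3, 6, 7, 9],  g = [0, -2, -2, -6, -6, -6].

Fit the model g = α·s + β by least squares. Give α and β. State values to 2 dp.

α = -0.80, β = 0.05

From the data, Σs·s = 180, Σs = 28, Σ1 = 6.
Right-hand side: Σs·g = -142, Σg = -22.
Normal equations: [[180, 28]; [28, 6]]·[α, β]ᵀ = [-142, -22]ᵀ.
det = 180·6 − 28² = 296.
α = ((-142)·6 − 28·(-22))/296 = -59/74; β = (180·(-22) − 28·(-142))/296 = 2/37.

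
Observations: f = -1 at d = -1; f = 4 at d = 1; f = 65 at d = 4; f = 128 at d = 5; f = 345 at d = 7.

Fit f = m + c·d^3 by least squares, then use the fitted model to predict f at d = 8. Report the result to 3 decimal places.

From the data, Σ1 = 5, Σd^3 = 532, Σd^3·d^3 = 137372.
For Aᵀf: Σf = 541, Σd^3·f = 138500.
AᵀA·[m, c]ᵀ = Aᵀf becomes [[5, 532]; [532, 137372]]·[m, c]ᵀ = [541, 138500]ᵀ.
det = 5·137372 − 532² = 403836.
m = (541·137372 − 532·138500)/403836 = 53021/33653; c = (5·138500 − 532·541)/403836 = 33724/33653.
At d = 8: f̂ = (53021/33653)·(1) + (33724/33653)·(512) = 17319709/33653.

f̂ = 514.656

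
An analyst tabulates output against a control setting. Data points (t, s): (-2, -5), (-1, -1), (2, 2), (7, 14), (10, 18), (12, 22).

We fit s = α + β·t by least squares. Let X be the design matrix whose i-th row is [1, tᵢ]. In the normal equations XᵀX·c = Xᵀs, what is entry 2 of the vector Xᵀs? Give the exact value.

557

Entry 2 ↔ basis t, so (Xᵀs)_{2} = Σᵢ (t)·sᵢ = (-2)·(-5) + (-1)·(-1) + (2)·(2) + (7)·(14) + (10)·(18) + (12)·(22) = 557.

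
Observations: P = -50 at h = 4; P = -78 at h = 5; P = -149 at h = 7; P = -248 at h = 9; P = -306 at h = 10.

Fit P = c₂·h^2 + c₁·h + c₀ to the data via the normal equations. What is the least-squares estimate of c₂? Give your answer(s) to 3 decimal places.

c₂ = -3.177

From the data, Σh^2·h^2 = 19843, Σh^2·h = 2261, Σh^2 = 271, Σh·h = 271, Σh = 35, Σ1 = 5.
Right-hand side: Σh^2·P = -60739, Σh·P = -6925, ΣP = -831.
So XᵀX·[c₂, c₁, c₀]ᵀ = XᵀP: [[19843, 2261, 271]; [2261, 271, 35]; [271, 35, 5]]·[c₂, c₁, c₀]ᵀ = [-60739, -6925, -831]ᵀ.
Solving the 3×3 system (Gaussian elimination) gives c₂ = -467/147, c₁ = 508/273, c₀ = -4484/637.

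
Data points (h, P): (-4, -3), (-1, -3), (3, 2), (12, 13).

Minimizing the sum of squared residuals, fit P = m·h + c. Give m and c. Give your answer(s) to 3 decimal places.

Setting ∂/∂m … = 0 gives: 170·m + 10·c = 177;  10·m + 4·c = 9.
Determinant 170·4 − 10² = 580.
m = (177·4 − 10·9)/580 = 309/290; c = (170·9 − 10·177)/580 = -12/29.

m = 1.066, c = -0.414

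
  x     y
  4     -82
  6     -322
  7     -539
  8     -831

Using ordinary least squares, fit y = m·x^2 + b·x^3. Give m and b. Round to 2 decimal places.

m = 2.95, b = -1.99

From the data, Σx^2·x^2 = 8049, Σx^2·x^3 = 58375, Σx^3·x^3 = 430545.
And Σx^2·y = -92499, Σx^3·y = -685149.
So MᵀM·[m, b]ᵀ = Mᵀy: [[8049, 58375]; [58375, 430545]]·[m, b]ᵀ = [-92499, -685149]ᵀ.
Eliminating b: 430545·(row 1) − 58375·(row 2) gives 57816080·m = 430545·(-92499) − 58375·(-685149) = 170590920, so m = 4264773/1445402.
Then b = ((-685149) − 58375·(4264773/1445402))/430545 = -14391897/7227010.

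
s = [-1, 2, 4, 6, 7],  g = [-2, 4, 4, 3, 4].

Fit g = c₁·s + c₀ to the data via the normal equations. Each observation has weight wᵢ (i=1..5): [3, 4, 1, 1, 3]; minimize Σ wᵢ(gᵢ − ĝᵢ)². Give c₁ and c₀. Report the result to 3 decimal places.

Normal-equation sums: Σwᵢ·s·s = 218, Σwᵢ·s = 36, Σwᵢ·1 = 12.
Moment sums: Σwᵢ·s·g = 156, Σwᵢ·g = 29.
So AᵀWA·[c₁, c₀]ᵀ = AᵀWg: [[218, 36]; [36, 12]]·[c₁, c₀]ᵀ = [156, 29]ᵀ.
Eliminating c₀: 12·(row 1) − 36·(row 2) gives 1320·c₁ = 12·156 − 36·29 = 828, so c₁ = 69/110.
Then c₀ = (29 − 36·(69/110))/12 = 353/660.

c₁ = 0.627, c₀ = 0.535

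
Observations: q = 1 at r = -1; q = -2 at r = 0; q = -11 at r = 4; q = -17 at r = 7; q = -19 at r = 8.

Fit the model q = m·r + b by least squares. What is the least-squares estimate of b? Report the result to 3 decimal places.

From the data, Σr·r = 130, Σr = 18, Σ1 = 5.
Moment sums: Σr·q = -316, Σq = -48.
So AᵀA·[m, b]ᵀ = Aᵀq: [[130, 18]; [18, 5]]·[m, b]ᵀ = [-316, -48]ᵀ.
det = 130·5 − 18² = 326.
m = ((-316)·5 − 18·(-48))/326 = -358/163; b = (130·(-48) − 18·(-316))/326 = -276/163.

b = -1.693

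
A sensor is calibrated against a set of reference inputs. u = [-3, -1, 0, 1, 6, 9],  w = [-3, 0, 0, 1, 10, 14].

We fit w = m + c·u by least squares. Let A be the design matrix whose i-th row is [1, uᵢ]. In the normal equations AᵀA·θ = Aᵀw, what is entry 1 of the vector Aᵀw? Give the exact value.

22

Entry 1 ↔ basis 1, so (Aᵀw)_{1} = Σᵢ wᵢ = (1)·(-3) + (1)·(0) + (1)·(0) + (1)·(1) + (1)·(10) + (1)·(14) = 22.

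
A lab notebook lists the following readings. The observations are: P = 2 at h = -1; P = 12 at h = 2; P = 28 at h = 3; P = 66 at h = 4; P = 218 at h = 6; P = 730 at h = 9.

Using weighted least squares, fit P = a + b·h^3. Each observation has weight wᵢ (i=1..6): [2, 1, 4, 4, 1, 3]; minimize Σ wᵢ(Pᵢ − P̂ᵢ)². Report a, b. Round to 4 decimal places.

From the data, Σwᵢ·1 = 15, Σwᵢ·h^3 = 2773, Σwᵢ·h^3·h^3 = 1660345.
Moment sums: Σwᵢ·P = 2800, Σwᵢ·h^3·P = 1663610.
Normal equations: [[15, 2773]; [2773, 1660345]]·[a, b]ᵀ = [2800, 1663610]ᵀ.
det = 15·1660345 − 2773² = 17215646.
a = (2800·1660345 − 2773·1663610)/17215646 = 17887735/8607823; b = (15·1663610 − 2773·2800)/17215646 = 8594875/8607823.

a = 2.0781, b = 0.9985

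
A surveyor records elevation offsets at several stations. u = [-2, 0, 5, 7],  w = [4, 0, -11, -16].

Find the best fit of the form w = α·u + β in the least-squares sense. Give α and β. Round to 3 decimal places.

From the data, Σu·u = 78, Σu = 10, Σ1 = 4.
Moment sums: Σu·w = -175, Σw = -23.
Determinant 78·4 − 10² = 212.
α = ((-175)·4 − 10·(-23))/212 = -235/106; β = (78·(-23) − 10·(-175))/212 = -11/53.

α = -2.217, β = -0.208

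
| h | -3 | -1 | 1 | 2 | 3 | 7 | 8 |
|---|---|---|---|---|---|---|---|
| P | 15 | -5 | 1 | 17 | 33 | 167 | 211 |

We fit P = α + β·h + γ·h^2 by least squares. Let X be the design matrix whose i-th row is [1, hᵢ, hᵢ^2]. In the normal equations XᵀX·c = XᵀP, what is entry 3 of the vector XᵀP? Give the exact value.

Entry 3 ↔ basis h^2, so (XᵀP)_{3} = Σᵢ (h^2)·Pᵢ = (9)·(15) + (1)·(-5) + (1)·(1) + (4)·(17) + (9)·(33) + (49)·(167) + (64)·(211) = 22183.

22183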